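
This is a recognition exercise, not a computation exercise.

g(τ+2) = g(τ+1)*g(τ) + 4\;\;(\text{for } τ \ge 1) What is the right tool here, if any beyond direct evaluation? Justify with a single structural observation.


Verdict: no special technique — the recurrence is nonlinear in the sequence values; study it directly, no linear machinery applies.


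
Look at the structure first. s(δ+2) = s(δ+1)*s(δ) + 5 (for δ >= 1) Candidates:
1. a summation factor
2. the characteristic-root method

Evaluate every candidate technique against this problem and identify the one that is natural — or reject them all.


Verdict: no special technique — once the recursion is nonlinear, characteristic roots, master substitutions, and summation factors are all off the table.
- a summation factor: the recursion is nonlinear — outside the first-order linear family a summation factor addresses.
- the characteristic-root method: nonlinearity rules out exponential-mode superposition from the start.


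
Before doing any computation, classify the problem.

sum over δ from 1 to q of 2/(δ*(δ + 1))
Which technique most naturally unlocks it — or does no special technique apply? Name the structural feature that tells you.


Best approach: telescoping — integer-spaced poles in 2/(δ*(δ + 1)) are the telescoping signature in disguise.


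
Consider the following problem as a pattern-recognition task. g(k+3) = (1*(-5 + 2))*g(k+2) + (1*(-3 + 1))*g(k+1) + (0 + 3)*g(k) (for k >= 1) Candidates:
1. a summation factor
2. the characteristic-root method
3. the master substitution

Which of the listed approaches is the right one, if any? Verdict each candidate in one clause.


Technique: the characteristic-root method — the recurrence treats every index alike (constant coefficients, no forcing) — precisely the regime where r^k trials close it.
- a summation factor — the recurrence reaches back more than one step, outside the first-order family a summation factor normalizes.
- the characteristic-root method: applicable, and directly so.
- the master substitution — with no divided-index recursive call, reindexing by powers of a base buys nothing.


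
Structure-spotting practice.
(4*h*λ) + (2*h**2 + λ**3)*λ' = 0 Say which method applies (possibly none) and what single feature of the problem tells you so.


Method: the exact-equation method — the cross partial derivatives of 4*h*λ and 2*h**2 + λ**3 agree, so the left side is the total differential of one potential in h and λ.


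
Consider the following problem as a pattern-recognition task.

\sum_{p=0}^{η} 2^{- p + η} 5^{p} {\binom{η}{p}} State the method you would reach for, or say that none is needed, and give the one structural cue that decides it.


Diagnosis: the binomial theorem — {\binom{η}{p}} weighting matched powers of 5 and 2 is the expanded form of (5 + 2)^η — fold it back up.


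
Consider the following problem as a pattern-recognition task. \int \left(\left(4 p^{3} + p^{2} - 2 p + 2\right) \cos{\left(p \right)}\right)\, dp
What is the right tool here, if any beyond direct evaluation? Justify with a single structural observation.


Verdict: integration by parts — 4 p^{3} + p^{2} - 2 p + 2 dies after finitely many derivatives while \cos{\left(p \right)} cycles under integration — the tabular/parts setup.


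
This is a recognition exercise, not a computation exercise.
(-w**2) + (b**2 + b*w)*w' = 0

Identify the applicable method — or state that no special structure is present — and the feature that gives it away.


Method: the homogeneous substitution — scaling b and w together leaves the slope fixed — it depends only on w/b, so substitute the ratio. Suitably rearranged — at times with the variables' roles exchanged — this doubles as a Bernoulli equation; the homogeneous reading needs no such setup.


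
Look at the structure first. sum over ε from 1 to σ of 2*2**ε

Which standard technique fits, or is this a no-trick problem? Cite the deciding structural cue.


Method: the geometric series formula — consecutive terms stand in a fixed index-free ratio — the geometric sum formula closes it.


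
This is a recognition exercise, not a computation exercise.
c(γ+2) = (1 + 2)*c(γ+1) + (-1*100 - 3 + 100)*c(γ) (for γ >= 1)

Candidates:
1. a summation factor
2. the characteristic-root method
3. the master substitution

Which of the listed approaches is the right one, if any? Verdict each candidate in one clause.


Technique: the characteristic-root method — shift-invariance with fixed coefficients calls for exponential trials; the characteristic polynomial finds every r^γ.
- a summation factor — a summation factor telescopes one-step recursions; this one carries higher-order memory.
- the characteristic-root method: yes, a natural case for it.
- the master substitution: the recursion shifts the index rather than dividing it.


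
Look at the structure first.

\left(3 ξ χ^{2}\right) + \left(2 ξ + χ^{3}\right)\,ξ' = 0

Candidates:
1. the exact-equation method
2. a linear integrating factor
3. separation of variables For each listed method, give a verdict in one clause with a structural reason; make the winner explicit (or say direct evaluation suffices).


Best approach: the exact-equation method — 3 ξ χ^{2} and 2 ξ + χ^{3} pass the exactness check on the nose, so no integrating factor in χ or ξ is needed at all.
- the exact-equation method — applicable, and directly so.
- a linear integrating factor — the unknown enters nonlinearly (through a power, a denominator, or a transcendental function), which the linear integrating-factor recipe cannot absorb as-is — any repair would come from a preliminary substitution, not the factor.
- separation of variables: no algebra isolates the independent variable on one side and the unknown on the other.


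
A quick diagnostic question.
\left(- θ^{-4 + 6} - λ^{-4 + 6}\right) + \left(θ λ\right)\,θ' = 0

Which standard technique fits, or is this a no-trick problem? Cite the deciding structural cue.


Method: the homogeneous substitution — the slope is degree-zero homogeneous: the ratio substitution v = θ/λ collapses it. This doubles as a Bernoulli equation in the unknown as written; the homogeneous route needs no setup at all.


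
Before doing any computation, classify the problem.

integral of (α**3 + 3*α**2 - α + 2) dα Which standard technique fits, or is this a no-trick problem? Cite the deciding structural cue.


Verdict: no special technique — the integrand is a sum of constant multiples of powers of α — integrate term by term.


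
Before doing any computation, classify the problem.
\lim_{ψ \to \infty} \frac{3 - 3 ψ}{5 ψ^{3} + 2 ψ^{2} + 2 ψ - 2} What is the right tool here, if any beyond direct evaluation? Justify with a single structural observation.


Diagnosis: dominant-term comparison — growth-rate triage: the leading powers of ψ decide the limit, everything else is noise. As a single quotient, the ∞/∞ shape would yield to repeated differentiation as well — the growth comparison gets there in one look.


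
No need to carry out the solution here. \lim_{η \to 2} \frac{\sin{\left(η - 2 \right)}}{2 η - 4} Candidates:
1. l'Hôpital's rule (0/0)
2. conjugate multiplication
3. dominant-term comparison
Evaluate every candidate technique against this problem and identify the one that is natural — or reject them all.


Method: l'Hôpital's rule (0/0) — numerator and denominator both vanish at 2 — a genuine 0/0 form, which is exactly when l'Hôpital applies. A local series expansion at the point resolves it as well; the rule is the packaged version of that step.
- l'Hôpital's rule (0/0) — applicable, and directly so.
- conjugate multiplication — multiplying by a conjugate would not remove any indeterminacy here.
- dominant-term comparison: no dominant-degree comparison decides it.


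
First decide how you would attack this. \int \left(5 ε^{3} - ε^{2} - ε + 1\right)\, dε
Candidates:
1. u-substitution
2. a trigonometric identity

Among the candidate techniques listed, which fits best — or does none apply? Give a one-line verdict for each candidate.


Diagnosis: no special technique — every term is a constant multiple of a power of ε; term-wise power-rule integration needs no preliminary transformation.
- u-substitution: no substitution does more than relabel what direct integration already handles.
- a trigonometric identity: no sine or cosine appears, so there is nothing for a trigonometric identity to act on.


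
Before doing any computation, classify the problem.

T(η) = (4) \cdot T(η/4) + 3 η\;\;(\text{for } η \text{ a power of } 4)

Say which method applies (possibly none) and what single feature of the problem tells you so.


Best approach: the master substitution — the argument contracts 4-fold per step: reindex η exponentially and solve the linear recurrence in the new index.


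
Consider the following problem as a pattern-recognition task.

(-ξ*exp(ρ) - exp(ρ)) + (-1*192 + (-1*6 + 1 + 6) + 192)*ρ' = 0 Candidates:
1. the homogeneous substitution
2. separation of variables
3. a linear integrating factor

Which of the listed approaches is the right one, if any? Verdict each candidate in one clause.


Technique: separation of variables — one side of the product carries the independent variable, the other the unknown — the textbook separation shape.
- the homogeneous substitution: solved for the derivative, the right side changes under joint scaling of the two variables.
- separation of variables — applies; the problem has the shape this method handles.
- a linear integrating factor: a nonlinear term in the unknown puts this outside the integrating-factor template.


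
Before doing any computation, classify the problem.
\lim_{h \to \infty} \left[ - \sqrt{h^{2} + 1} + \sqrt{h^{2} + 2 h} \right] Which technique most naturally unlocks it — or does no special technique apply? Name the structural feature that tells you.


Verdict: conjugate multiplication — turning the difference into a conjugate-rationalized ratio makes the limit readable.


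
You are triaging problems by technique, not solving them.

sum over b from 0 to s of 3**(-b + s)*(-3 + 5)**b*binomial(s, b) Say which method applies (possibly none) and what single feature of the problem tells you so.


Method: the binomial theorem — the summand is term b of a binomial expansion in (-3 + 5) and 3; the whole sum is a single power.


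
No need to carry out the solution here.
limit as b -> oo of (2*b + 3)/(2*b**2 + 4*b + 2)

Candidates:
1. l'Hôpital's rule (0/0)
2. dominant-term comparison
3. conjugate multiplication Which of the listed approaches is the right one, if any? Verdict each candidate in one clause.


Verdict: dominant-term comparison — divide through by the highest power of b; every lower-order term dies and the dominant terms decide the limit.
- l'Hôpital's rule (0/0): no 0/0 form appears: written as one quotient, top and bottom both grow without bound, and the ratio is decided by their leading terms.
- dominant-term comparison — yes — fits the structure here.
- conjugate multiplication: there is no infinity-minus-infinity radical difference to rationalize.


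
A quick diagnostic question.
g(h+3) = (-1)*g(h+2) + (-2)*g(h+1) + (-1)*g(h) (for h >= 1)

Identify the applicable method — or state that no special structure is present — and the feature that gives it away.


Best approach: the characteristic-root method — try a geometric ansatz r^h: constant coefficients turn the recurrence into one polynomial equation in r.


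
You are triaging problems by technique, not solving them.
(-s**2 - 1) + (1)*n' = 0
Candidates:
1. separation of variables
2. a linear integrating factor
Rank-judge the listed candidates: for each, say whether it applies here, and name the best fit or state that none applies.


Diagnosis: no special technique — the slope is a function of s alone, so integrate both sides directly.
- separation of variables: separation is only trivially available — with the unknown absent from the slope this is a direct integration, not a separation problem.
- a linear integrating factor: the linear template holds only trivially here (the unknown is absent, so the coefficient is zero) — the method is not the natural label.


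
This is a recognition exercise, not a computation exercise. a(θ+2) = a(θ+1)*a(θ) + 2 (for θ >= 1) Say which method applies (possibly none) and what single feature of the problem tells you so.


Method: no special technique — the update rule curves (it is not linear in the unknown sequence), so no superposition-based closed form attaches — iterate or study it directly.


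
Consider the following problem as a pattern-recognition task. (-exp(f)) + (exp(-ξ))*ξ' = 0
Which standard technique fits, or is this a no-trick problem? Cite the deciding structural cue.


Diagnosis: separation of variables — all dependence on the two variables factors apart, the defining separable shape. An exactness check succeeds on this form as well — separation and the potential function arrive at the same answer, separation more directly.


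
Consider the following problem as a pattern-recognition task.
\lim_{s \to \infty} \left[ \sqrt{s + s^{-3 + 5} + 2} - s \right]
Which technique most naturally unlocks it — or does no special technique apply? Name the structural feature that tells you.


Best approach: conjugate multiplication — turning the difference into a conjugate-rationalized ratio makes the limit readable.


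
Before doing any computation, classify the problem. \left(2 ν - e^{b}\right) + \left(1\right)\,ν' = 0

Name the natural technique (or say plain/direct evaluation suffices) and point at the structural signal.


Verdict: a linear integrating factor — arrange it as ν' + 2·ν = (the forcing term) and the integrating factor does the rest.


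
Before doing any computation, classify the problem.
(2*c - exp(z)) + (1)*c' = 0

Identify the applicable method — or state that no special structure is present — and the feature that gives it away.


Verdict: a linear integrating factor — linear in the unknown with genuine forcing: multiply through by the exponential of the integrated coefficient and the left side closes into one derivative.


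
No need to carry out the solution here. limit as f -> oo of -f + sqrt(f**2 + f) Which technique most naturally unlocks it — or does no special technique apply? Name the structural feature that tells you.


Verdict: conjugate multiplication — divergence minus divergence hides a finite answer — expose it by pairing sqrt(f**2 + f) - f with its conjugate.


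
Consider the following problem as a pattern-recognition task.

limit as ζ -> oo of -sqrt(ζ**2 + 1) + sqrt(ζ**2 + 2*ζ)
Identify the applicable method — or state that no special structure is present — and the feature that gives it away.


Diagnosis: conjugate multiplication — sqrt(ζ**2 + 2*ζ) and sqrt(ζ**2 + 1) both blow up, but their difference is tame once the conjugate rationalizes it.


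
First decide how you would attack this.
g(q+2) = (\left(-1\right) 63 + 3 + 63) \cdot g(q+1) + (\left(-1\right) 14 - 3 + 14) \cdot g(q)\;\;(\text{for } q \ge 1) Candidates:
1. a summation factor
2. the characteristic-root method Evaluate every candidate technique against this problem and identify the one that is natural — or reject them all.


Technique: the characteristic-root method — every coefficient is a fixed number and the forcing is zero — substitute r^q and read off the root equation.
- a summation factor — a summation factor telescopes one-step recursions; this one carries higher-order memory.
- the characteristic-root method — yes, a natural case for it.


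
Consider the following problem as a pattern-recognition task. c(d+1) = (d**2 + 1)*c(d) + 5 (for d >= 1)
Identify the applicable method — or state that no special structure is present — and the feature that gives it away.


Method: a summation factor — an index-dependent multiplier d**2 + 1 rules out characteristic roots; a summation factor converts it to a pure difference.


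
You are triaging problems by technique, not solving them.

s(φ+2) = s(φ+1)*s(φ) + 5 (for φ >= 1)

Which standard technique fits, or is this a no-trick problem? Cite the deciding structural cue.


Technique: no special technique — nonlinear feedback in the recursion rules out every root- or factor-based technique.


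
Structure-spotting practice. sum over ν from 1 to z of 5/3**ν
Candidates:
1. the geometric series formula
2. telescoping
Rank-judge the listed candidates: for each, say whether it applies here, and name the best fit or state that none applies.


Technique: the geometric series formula — consecutive terms stand in a fixed index-free ratio — the geometric sum formula closes it.
- the geometric series formula: yes, a natural case for it.
- telescoping — writing out consecutive terms as given produces no pairwise cancellation.


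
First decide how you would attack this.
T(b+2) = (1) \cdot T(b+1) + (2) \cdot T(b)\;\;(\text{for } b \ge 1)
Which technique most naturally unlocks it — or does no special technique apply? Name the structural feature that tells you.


Diagnosis: the characteristic-root method — this is the constant-coefficient homogeneous case — the whole solution in b reduces to a polynomial's roots.


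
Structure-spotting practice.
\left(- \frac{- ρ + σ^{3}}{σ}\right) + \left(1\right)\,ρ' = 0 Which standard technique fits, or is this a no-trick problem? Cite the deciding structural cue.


Verdict: a linear integrating factor — linear in the unknown with genuine forcing: multiply through by the exponential of the integrated coefficient and the left side closes into one derivative.


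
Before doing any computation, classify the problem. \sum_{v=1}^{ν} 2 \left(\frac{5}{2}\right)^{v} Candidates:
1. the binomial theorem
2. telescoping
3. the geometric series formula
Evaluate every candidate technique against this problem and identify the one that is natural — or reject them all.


Best approach: the geometric series formula — check a ratio of consecutive terms: it is \frac{5}{2}, independent of the index, so the geometric formula closes the sum.
- the binomial theorem: there is no sum-raised-to-a-power identity hiding in these terms.
- telescoping — as presented, consecutive terms share no shifted copy to cancel against — no rewrite is on display to change that.
- the geometric series formula — yes — fits the structure here.


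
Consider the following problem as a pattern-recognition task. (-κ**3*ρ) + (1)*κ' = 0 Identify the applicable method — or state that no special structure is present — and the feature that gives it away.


Technique: separation of variables — all dependence on the two variables factors apart, the defining separable shape.


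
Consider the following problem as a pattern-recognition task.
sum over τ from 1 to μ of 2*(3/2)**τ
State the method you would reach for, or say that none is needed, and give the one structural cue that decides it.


Verdict: the geometric series formula — term-over-term division gives 3/2 every time — index-free ratio, geometric sum formula applies.


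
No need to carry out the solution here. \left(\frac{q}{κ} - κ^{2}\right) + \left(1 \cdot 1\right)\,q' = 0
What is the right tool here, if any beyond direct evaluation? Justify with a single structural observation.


Technique: a linear integrating factor — the unknown enters only to the first power against a nonzero forcing term — the integrating-factor template applies directly.


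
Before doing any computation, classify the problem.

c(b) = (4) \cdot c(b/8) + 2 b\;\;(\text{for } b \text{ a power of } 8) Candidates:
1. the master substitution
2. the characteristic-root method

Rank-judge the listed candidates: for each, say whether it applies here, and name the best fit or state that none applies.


Method: the master substitution — the argument shrinks by the factor 8, so measure the index on a logarithmic scale and the recursion becomes a shift.
- the master substitution — yes — fits the structure here.
- the characteristic-root method — a divided-index call is not the fixed-shift linear shape that characteristic roots solve.


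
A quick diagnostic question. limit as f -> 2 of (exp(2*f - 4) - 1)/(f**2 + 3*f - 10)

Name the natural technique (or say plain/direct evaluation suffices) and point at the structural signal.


Diagnosis: l'Hôpital's rule (0/0) — both numerator and denominator vanish at 2: the genuine 0/0 indeterminate that l'Hôpital exists for. A first-order expansion at the point is an equally standard path; the rule packages it.


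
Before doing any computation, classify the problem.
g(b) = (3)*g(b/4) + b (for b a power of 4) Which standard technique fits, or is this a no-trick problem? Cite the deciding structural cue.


Best approach: the master substitution — treat m = log base 4 of b as the new clock: one recursion step advances m by one while b scales by 4.


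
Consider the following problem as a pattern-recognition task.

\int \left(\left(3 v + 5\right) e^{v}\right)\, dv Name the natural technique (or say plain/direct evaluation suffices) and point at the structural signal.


Method: integration by parts — 3 v + 5 dies after finitely many derivatives while e^{v} cycles under integration — the tabular/parts setup.


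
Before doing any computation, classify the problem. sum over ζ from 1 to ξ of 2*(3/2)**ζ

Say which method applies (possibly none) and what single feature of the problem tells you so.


Best approach: the geometric series formula — the ratio of consecutive terms is the constant 3/2, independent of the index — a geometric sum.


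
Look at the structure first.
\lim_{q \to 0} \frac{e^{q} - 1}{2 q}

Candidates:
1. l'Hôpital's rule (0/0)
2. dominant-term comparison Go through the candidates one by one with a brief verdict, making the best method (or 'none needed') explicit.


Method: l'Hôpital's rule (0/0) — substituting 0 gives 0 over 0; differentiate top and bottom once and re-evaluate. A first-order expansion at the point is an equally standard path; the rule packages it.
- l'Hôpital's rule (0/0) — a fit — the right tool for this form.
- dominant-term comparison — this is not a rational comparison of growth rates at infinity.


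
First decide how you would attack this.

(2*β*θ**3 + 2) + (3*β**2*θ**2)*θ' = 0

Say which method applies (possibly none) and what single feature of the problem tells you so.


Verdict: the exact-equation method — the cross partial derivatives of 2*β*θ**3 + 2 and 3*β**2*θ**2 agree, so the left side is the total differential of one potential in β and θ.


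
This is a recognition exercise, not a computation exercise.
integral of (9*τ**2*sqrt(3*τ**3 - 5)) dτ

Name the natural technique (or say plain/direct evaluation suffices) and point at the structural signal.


Diagnosis: u-substitution — structure check: outer function, inner expression 3*τ**3 - 5, inner derivative as a factor — the classic u = 3*τ**3 - 5 pattern.


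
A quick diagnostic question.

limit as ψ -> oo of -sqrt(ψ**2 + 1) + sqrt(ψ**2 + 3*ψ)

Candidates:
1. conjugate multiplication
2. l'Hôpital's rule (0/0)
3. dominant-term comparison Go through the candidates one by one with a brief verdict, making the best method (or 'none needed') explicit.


Best approach: conjugate multiplication — both pieces blow up but their difference is finite; the conjugate trick rationalizes sqrt(ψ**2 + 3*ψ) - sqrt(ψ**2 + 1).
- conjugate multiplication: a fit — the right tool for this form.
- l'Hôpital's rule (0/0) — no quotient structure at all: the clash is ∞ minus ∞, which rationalizing converts into a tractable ratio.
- dominant-term comparison — this limit is not decided by comparing leading-term growth at infinity.


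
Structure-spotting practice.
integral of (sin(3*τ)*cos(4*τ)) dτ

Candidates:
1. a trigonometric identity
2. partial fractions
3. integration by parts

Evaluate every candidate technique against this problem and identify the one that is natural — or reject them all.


Diagnosis: a trigonometric identity — two sinusoids at different rates multiply in sin(3*τ)*cos(4*τ); the product-to-sum identity uncouples them.
- a trigonometric identity — applies; the problem has the shape this method handles.
- partial fractions: the expression is not a ratio of polynomials that decomposes further.
- integration by parts — not the natural route: no polynomial-kernel product appears — a recursive parts reduction of the trigonometric product exists, but the identity rewrite is direct.


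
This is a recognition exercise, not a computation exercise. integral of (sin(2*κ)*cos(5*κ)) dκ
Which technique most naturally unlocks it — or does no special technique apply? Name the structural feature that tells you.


Best approach: a trigonometric identity — mixed-frequency products such as sin(2*κ)*cos(5*κ) are designed for the product-to-sum formula.


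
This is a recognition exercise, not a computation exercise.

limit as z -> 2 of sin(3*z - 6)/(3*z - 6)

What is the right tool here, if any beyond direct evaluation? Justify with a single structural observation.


Best approach: l'Hôpital's rule (0/0) — plug in 2: top and bottom both hit zero, so differentiate each and retry. A first-order expansion at the point is an equally standard path; the rule packages it.


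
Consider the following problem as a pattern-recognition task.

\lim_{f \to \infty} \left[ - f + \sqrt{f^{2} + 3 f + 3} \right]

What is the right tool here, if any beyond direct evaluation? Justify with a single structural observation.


Method: conjugate multiplication — this difference gives up after one conjugate multiplication — the radical structure cancels against its conjugate.


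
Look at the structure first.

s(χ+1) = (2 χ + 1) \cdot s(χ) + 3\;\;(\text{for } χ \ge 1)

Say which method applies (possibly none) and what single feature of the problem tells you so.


Diagnosis: a summation factor — the coefficient 2 χ + 1 drifts with the index, so no fixed root exists; normalizing by the cumulative product telescopes it.


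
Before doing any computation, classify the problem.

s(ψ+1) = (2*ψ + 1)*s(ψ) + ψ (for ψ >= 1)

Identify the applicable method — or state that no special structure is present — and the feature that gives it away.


Verdict: a summation factor — rescale the sequence by the product of the weights 2*ψ + 1 so far — the recurrence collapses to a plain running sum.


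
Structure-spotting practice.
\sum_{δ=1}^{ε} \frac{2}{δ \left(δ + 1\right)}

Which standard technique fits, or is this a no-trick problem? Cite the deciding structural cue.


Verdict: telescoping — \frac{2}{δ \left(δ + 1\right)} hides a difference of shifted reciprocals — decompose it and the middle of the sum vanishes.


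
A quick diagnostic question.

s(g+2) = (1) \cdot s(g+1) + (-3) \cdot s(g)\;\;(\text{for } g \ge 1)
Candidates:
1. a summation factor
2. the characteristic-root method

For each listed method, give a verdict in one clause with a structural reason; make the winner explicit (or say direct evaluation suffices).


Verdict: the characteristic-root method — every coefficient is a fixed number and the forcing is zero — substitute r^g and read off the root equation.
- a summation factor — the recurrence reaches back more than one step, outside the first-order family a summation factor normalizes.
- the characteristic-root method: yes, a natural case for it.


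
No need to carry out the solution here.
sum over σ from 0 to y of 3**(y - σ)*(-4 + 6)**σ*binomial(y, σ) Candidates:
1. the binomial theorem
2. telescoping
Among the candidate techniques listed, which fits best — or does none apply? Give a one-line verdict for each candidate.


Best approach: the binomial theorem — binomial(y, σ) weighting matched powers of (-4 + 6) and 3 is the expanded form of ((-4 + 6) + 3)^y — fold it back up.
- the binomial theorem — yes — fits the structure here.
- telescoping: in the displayed form, no term reappears at a neighboring index to cancel against.


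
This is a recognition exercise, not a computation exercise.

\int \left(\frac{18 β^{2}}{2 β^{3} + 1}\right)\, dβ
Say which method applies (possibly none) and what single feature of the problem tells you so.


Technique: u-substitution — the only nontrivial dependence routes through 2 β^{3} + 1, whose derivative supplies the leftover factor up to a constant multiple — u = 2 β^{3} + 1 flattens it.


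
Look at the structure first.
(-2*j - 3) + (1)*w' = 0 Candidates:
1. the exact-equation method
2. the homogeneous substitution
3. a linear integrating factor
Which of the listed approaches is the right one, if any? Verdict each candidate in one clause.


Method: no special technique — the slope is a pure function of j; integrate both sides and be done.
- the exact-equation method: the unknown never enters the equation — exactness holds emptily, with nothing for the method to add.
- the homogeneous substitution — solved for the derivative, the right side changes under joint scaling of the two variables.
- a linear integrating factor: with the unknown absent the integrating factor is a formality; direct integration is the working structure.


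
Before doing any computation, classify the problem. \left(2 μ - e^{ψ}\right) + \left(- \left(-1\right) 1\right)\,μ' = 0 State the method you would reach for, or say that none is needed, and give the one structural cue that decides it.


Technique: a linear integrating factor — μ enters only linearly with coefficient 2; multiply by exp of the integral of 2 and the left side becomes one derivative.


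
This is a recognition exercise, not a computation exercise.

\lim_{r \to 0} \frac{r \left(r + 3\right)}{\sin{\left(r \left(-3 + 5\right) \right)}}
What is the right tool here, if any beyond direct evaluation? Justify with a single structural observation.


Verdict: l'Hôpital's rule (0/0) — substituting 0 gives 0 over 0; differentiate top and bottom once and re-evaluate. A local series expansion at the point resolves it as well; the rule is the packaged version of that step.


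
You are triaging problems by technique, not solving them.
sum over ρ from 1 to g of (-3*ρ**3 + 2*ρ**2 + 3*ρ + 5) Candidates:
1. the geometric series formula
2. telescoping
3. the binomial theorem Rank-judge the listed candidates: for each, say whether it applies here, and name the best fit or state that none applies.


Best approach: no special technique — nothing telescopes and nothing is geometric; polynomial terms in ρ sum term by term.
- the geometric series formula — the ratio of consecutive terms depends on the index.
- telescoping — as presented, consecutive terms share no shifted copy to cancel against — no rewrite is on display to change that.
- the binomial theorem: no binomial coefficients pair with matched powers.


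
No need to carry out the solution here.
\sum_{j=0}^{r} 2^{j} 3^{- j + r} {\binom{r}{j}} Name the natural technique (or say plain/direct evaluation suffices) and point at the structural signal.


Technique: the binomial theorem — the summand is term j of a binomial expansion in 2 and 3; the whole sum is a single power.


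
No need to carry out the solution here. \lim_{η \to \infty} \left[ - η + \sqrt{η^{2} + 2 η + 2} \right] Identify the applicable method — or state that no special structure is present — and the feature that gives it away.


Technique: conjugate multiplication — the ∞ − ∞ radical form is the exact trigger for the conjugate maneuver.


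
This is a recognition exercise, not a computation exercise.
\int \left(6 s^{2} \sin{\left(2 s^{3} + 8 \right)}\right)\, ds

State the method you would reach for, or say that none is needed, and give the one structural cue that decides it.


Technique: u-substitution — the only nontrivial dependence routes through 2 s^{3} + 8, whose derivative supplies the leftover factor up to a constant multiple — u = 2 s^{3} + 8 flattens it.


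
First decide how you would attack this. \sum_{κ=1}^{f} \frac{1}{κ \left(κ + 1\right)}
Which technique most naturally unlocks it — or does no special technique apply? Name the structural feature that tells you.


Verdict: telescoping — one partial-fraction pass turns \frac{1}{κ \left(κ + 1\right)} into a shifted difference, and shifted differences telescope.


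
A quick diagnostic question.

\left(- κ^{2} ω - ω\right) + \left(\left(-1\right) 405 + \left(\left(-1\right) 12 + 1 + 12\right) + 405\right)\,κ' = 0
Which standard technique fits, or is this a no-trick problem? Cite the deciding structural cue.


Technique: separation of variables — all dependence on the two variables factors apart, the defining separable shape.


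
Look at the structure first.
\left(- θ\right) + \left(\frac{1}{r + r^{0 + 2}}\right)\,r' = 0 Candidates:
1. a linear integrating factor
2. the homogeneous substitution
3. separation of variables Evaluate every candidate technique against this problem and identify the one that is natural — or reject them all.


Verdict: separation of variables — the slope splits multiplicatively: θ carrying all θ-dependence times (r + r^{0 + 2}) carrying all r-dependence — separate and integrate. A Bernoulli substitution applies to this equation as given; separation takes the same equation in its displayed form.
- a linear integrating factor: a nonlinear term in the unknown puts this outside the integrating-factor template.
- the homogeneous substitution — the ratio of the variables does not determine the slope.
- separation of variables — yes, a natural case for it.


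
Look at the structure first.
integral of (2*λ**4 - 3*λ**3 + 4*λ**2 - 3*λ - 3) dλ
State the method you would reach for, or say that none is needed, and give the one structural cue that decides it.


Technique: no special technique — a term-by-term power-rule job in λ; no substitution or rearrangement earns its keep here.


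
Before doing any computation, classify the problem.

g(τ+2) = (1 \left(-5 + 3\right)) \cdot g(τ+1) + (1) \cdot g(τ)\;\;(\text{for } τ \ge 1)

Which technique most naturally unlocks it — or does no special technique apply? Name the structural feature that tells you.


Verdict: the characteristic-root method — the recurrence treats every index alike (constant coefficients, no forcing) — precisely the regime where r^τ trials close it.


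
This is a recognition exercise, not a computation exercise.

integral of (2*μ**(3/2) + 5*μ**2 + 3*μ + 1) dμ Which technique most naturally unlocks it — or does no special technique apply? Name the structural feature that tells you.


Diagnosis: no special technique — the integrand is a sum of constant multiples of powers of μ — integrate term by term.


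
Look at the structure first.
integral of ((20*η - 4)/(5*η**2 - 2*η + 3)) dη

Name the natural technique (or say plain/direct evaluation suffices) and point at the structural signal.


Verdict: u-substitution — set u = 5*η**2 - 2*η + 3: a constant multiple of its derivative, namely 20*η - 4, is present as a factor once the integrand is collected, so the du is sitting there waiting.


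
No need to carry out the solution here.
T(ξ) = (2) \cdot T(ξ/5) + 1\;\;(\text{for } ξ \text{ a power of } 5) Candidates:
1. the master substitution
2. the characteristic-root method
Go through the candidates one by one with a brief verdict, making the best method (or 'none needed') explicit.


Technique: the master substitution — the argument shrinks by the factor 5, so measure the index on a logarithmic scale and the recursion becomes a shift.
- the master substitution: applies; the problem has the shape this method handles.
- the characteristic-root method — the recursion divides its index rather than shifting it — outside the constant-shift family the root method covers.


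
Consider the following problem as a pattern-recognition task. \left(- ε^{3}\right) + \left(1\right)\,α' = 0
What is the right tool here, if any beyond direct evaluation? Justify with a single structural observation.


Technique: no special technique — the slope is a function of ε alone, so integrate both sides directly.


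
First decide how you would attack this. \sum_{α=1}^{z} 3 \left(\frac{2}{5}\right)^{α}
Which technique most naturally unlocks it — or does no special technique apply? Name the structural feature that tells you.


Diagnosis: the geometric series formula — check a ratio of consecutive terms: it is \frac{2}{5}, independent of the index, so the geometric formula closes the sum.


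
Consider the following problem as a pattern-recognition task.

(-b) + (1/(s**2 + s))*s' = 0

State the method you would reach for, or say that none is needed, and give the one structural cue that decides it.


Verdict: separation of variables — solved for the derivative, the right side factors as b times s**2 + s — all b-dependence separates from all s-dependence. A Bernoulli rewrite would carry it as the equation stands — separating the variables needs no rearrangement either.


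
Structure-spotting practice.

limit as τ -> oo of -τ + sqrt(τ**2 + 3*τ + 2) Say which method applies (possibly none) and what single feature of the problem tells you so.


Best approach: conjugate multiplication — this difference gives up after one conjugate multiplication — the radical structure cancels against its conjugate.


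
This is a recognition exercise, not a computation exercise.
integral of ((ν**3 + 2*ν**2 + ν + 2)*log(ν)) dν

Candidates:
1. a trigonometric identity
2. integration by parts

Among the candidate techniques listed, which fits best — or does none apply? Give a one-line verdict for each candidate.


Diagnosis: integration by parts — log(ν) is the classic u in parts — its derivative is a plain reciprocal while ν**3 + 2*ν**2 + ν + 2 absorbs the dv role.
- a trigonometric identity: there is no trigonometric structure at all — the integrand carries no sine or cosine to rewrite.
- integration by parts — a fit — the right tool for this form.


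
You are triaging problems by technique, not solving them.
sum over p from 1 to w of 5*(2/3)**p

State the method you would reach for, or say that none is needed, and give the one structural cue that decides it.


Technique: the geometric series formula — consecutive terms stand in a fixed index-free ratio — the geometric sum formula closes it.


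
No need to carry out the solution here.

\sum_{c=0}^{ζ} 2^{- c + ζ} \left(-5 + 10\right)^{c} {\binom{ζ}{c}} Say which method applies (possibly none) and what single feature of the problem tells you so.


Technique: the binomial theorem — the binomial coefficients weight matched powers of (-5 + 10) and 2, which is exactly the expansion of a binomial power.


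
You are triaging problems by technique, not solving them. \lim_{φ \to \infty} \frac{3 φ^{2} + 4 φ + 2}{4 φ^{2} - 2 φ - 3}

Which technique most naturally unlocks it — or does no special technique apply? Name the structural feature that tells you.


Method: dominant-term comparison — as φ grows, only the highest-degree terms matter — compare leading terms and read the limit off. Differentiating the expression as a single quotient would eventually settle it as well; matching dominant growth settles it immediately.


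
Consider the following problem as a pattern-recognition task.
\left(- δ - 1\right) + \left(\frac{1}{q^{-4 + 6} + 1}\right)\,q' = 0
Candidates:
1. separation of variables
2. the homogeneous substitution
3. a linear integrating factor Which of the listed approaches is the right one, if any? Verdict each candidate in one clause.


Technique: separation of variables — all dependence on the two variables factors apart, the defining separable shape.
- separation of variables — yes, a natural case for it.
- the homogeneous substitution: the slope changes under joint rescaling, failing the degree-zero test.
- a linear integrating factor: a nonlinear term in the unknown puts this outside the integrating-factor template.
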